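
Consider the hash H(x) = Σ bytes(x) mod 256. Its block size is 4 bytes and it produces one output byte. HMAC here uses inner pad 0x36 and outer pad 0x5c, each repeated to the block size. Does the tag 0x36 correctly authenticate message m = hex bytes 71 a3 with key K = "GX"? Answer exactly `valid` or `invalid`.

Key "GX" = 47 58 is 2 bytes ≤ B = 4; zero-pad to 4 bytes: K' = 47 58 00 00.
K' ⊕ ipad = 71 6e 36 36; K' ⊕ opad = 1b 04 5c 5c.
Inner hash: sum = 113+110+54+54+113+163 = 607; mod 256 = 95 → 5f.
Outer hash (recomputed tag): sum = 27+4+92+92+95 = 310; mod 256 = 54 → 36.
Recomputed tag = 36; claimed = 36 → match.

valid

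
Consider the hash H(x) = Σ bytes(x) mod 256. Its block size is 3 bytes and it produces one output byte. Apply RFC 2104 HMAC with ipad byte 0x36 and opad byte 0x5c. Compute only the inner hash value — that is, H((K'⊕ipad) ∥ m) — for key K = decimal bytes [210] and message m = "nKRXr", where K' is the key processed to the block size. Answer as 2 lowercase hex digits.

Key decimal bytes [210] = d2 is 1 byte ≤ B = 3; zero-pad to 3 bytes: K' = d2 00 00.
K' ⊕ ipad = e4 36 36.
Inner input = e4 36 36 ∥ 6e 4b 52 58 72.
Inner hash: sum = 228+54+54+110+75+82+88+114 = 805; mod 256 = 37 → 25.

25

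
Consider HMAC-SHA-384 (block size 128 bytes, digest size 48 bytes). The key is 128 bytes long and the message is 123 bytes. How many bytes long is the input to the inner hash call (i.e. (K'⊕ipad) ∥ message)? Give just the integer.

251

Key is 128 ≤ 128 bytes, zero-padded: |K'| = 128.
Inner input = (K'⊕ipad) ∥ m → 128 + 123 = 251 bytes.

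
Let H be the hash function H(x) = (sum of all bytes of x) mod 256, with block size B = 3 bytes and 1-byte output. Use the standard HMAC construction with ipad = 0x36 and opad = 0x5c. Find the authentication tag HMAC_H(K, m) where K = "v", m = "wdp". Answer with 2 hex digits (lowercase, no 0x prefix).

d9

Key "v" = 76 is 1 byte ≤ B = 3; zero-pad to 3 bytes: K' = 76 00 00.
K' ⊕ ipad = 40 36 36.  K' ⊕ opad = 2a 5c 5c.
Inner input = (K'⊕ipad) ∥ m = 40 36 36 ∥ 77 64 70.
Inner hash: sum = 64+54+54+119+100+112 = 503; mod 256 = 247 → f7.
Outer input = (K'⊕opad) ∥ inner = 2a 5c 5c ∥ f7.
Outer hash (tag): sum = 42+92+92+247 = 473; mod 256 = 217 → d9.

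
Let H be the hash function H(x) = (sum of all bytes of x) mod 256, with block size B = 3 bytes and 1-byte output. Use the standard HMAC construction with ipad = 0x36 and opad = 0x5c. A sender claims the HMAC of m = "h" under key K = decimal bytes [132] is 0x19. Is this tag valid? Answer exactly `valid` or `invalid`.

Key decimal bytes [132] = 84 is 1 byte ≤ B = 3; zero-pad to 3 bytes: K' = 84 00 00.
K' ⊕ ipad = b2 36 36; K' ⊕ opad = d8 5c 5c.
Inner hash: sum = 178+54+54+104 = 390; mod 256 = 134 → 86.
Outer hash (recomputed tag): sum = 216+92+92+134 = 534; mod 256 = 22 → 16.
Recomputed tag = 16; claimed = 19 → mismatch.

invalid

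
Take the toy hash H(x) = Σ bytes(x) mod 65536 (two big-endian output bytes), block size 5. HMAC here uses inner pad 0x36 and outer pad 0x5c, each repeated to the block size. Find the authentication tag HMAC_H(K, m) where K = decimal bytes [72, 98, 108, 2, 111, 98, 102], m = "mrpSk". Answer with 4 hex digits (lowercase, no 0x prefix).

Key decimal bytes [72, 98, 108, 2, 111, 98, 102] = 48 62 6c 02 6f 62 66 is 7 bytes > B = 5, so hash it first: H(key) = 02 4f, then zero-pad to 5 bytes: K' = 02 4f 00 00 00.
K' ⊕ ipad = 34 79 36 36 36.  K' ⊕ opad = 5e 13 5c 5c 5c.
Inner input = (K'⊕ipad) ∥ m = 34 79 36 36 36 ∥ 6d 72 70 53 6b.
Inner hash: sum = 52+121+54+54+54+109+114+112+83+107 = 860 → 03 5c.
Outer input = (K'⊕opad) ∥ inner = 5e 13 5c 5c 5c ∥ 03 5c.
Outer hash (tag): sum = 94+19+92+92+92+3+92 = 484 → 01 e4.

01e4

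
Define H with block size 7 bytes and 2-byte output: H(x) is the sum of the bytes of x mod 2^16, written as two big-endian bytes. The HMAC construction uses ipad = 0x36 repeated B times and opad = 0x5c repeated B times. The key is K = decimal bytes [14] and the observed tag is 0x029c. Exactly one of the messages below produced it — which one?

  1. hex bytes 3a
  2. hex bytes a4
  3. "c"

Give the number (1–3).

2

Key decimal bytes [14] = 0e is 1 byte ≤ B = 7; zero-pad to 7 bytes: K' = 0e 00 00 00 00 00 00.
K' ⊕ ipad = 38 36 36 36 36 36 36; K' ⊕ opad = 52 5c 5c 5c 5c 5c 5c.
m1: inner = H(38 36 36 36 36 36 36 3a) = 01 b6; tag = H(52 5c 5c 5c 5c 5c 5c 01 b6) = 0331
m2: inner = H(38 36 36 36 36 36 36 a4) = 02 20; tag = H(52 5c 5c 5c 5c 5c 5c 02 20) = 029c ← matches
m3: inner = H(38 36 36 36 36 36 36 63) = 01 df; tag = H(52 5c 5c 5c 5c 5c 5c 01 df) = 035a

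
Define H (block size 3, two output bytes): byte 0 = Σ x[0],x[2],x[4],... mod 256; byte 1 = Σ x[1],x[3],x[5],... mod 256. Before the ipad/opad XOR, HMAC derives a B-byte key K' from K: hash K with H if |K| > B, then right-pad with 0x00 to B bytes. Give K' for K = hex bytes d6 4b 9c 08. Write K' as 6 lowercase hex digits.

725300

|K| = 4 > B = 3, so first hash the key.
H(K): even-index sum = 370 mod 256 = 114; odd-index sum = 83 mod 256 = 83 → 72 53.
Zero-pad H(K) = 72 53 to 3 bytes: K' = 72 53 00.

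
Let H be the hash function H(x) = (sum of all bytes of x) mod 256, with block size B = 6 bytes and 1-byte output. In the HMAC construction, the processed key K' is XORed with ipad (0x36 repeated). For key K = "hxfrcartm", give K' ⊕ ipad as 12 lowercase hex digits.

Key "hxfrcartm" = 68 78 66 72 63 61 72 74 6d is 9 bytes > B = 6, so hash it first: H(key) = cf, then zero-pad to 6 bytes: K' = cf 00 00 00 00 00.
XOR each byte with 0x36: cf⊕36=f9, 00⊕36=36, 00⊕36=36, 00⊕36=36, 00⊕36=36, 00⊕36=36.

f93636363636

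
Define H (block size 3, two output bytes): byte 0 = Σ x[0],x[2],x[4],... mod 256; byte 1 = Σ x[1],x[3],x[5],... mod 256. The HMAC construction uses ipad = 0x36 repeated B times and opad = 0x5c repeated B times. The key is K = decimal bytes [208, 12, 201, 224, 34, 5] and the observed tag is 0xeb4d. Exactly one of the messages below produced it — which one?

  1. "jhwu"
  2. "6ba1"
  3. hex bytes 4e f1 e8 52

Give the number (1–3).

Key decimal bytes [208, 12, 201, 224, 34, 5] = d0 0c c9 e0 22 05 is 6 bytes > B = 3, so hash it first: H(key) = bb f1, then zero-pad to 3 bytes: K' = bb f1 00.
K' ⊕ ipad = 8d c7 36; K' ⊕ opad = e7 ad 5c.
m1: inner = H(8d c7 36 6a 68 77 75) = a0 a8; tag = H(e7 ad 5c a0 a8) = eb4d ← matches
m2: inner = H(8d c7 36 36 62 61 31) = 56 5e; tag = H(e7 ad 5c 56 5e) = a103
m3: inner = H(8d c7 36 4e f1 e8 52) = 06 fd; tag = H(e7 ad 5c 06 fd) = 40b3

1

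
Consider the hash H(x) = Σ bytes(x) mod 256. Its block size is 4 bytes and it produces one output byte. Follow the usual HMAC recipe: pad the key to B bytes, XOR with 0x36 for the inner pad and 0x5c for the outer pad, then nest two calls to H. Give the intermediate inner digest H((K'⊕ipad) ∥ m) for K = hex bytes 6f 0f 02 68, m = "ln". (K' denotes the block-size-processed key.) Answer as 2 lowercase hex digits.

Key hex bytes 6f 0f 02 68 is exactly B = 4 bytes: K' = 6f 0f 02 68.
K' ⊕ ipad = 59 39 34 5e.
Inner input = 59 39 34 5e ∥ 6c 6e.
Inner hash: sum = 89+57+52+94+108+110 = 510; mod 256 = 254 → fe.

fe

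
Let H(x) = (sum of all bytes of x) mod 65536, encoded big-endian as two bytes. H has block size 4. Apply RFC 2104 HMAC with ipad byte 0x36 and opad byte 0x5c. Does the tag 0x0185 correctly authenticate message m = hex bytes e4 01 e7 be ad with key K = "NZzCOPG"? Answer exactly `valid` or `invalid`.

valid

Key "NZzCOPG" = 4e 5a 7a 43 4f 50 47 is 7 bytes > B = 4, so hash it first: H(key) = 02 4b, then zero-pad to 4 bytes: K' = 02 4b 00 00.
K' ⊕ ipad = 34 7d 36 36; K' ⊕ opad = 5e 17 5c 5c.
Inner hash: sum = 52+125+54+54+228+1+231+190+173 = 1108 → 04 54.
Outer hash (recomputed tag): sum = 94+23+92+92+4+84 = 389 → 01 85.
Recomputed tag = 0185; claimed = 0185 → match.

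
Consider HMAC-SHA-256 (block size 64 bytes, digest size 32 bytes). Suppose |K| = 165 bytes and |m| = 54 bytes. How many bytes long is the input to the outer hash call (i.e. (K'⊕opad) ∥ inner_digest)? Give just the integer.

Key is 165 > 64 bytes, so it is hashed to 32 bytes then zero-padded to 64: |K'| = 64.
Outer input = (K'⊕opad) ∥ H(inner) → 64 + 32 = 96 bytes.

96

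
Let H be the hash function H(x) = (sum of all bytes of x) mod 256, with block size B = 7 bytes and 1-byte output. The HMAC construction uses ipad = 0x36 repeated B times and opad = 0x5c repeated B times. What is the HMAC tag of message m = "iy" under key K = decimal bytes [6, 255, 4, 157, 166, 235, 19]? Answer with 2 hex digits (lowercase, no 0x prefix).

Key decimal bytes [6, 255, 4, 157, 166, 235, 19] = 06 ff 04 9d a6 eb 13 is exactly B = 7 bytes: K' = 06 ff 04 9d a6 eb 13.
K' ⊕ ipad = 30 c9 32 ab 90 dd 25.  K' ⊕ opad = 5a a3 58 c1 fa b7 4f.
Inner input = (K'⊕ipad) ∥ m = 30 c9 32 ab 90 dd 25 ∥ 69 79.
Inner hash: sum = 48+201+50+171+144+221+37+105+121 = 1098; mod 256 = 74 → 4a.
Outer input = (K'⊕opad) ∥ inner = 5a a3 58 c1 fa b7 4f ∥ 4a.
Outer hash (tag): sum = 90+163+88+193+250+183+79+74 = 1120; mod 256 = 96 → 60.

60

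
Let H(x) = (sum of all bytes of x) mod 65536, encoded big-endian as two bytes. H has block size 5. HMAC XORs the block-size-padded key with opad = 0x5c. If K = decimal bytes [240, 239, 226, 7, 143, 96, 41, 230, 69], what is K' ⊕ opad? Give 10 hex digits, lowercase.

59575c5c5c

Key decimal bytes [240, 239, 226, 7, 143, 96, 41, 230, 69] = f0 ef e2 07 8f 60 29 e6 45 is 9 bytes > B = 5, so hash it first: H(key) = 05 0b, then zero-pad to 5 bytes: K' = 05 0b 00 00 00.
XOR each byte with 0x5c: 05⊕5c=59, 0b⊕5c=57, 00⊕5c=5c, 00⊕5c=5c, 00⊕5c=5c.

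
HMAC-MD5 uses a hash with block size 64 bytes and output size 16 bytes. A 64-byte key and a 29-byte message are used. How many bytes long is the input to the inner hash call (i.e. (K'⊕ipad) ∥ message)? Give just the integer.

93

Key is 64 ≤ 64 bytes, zero-padded: |K'| = 64.
Inner input = (K'⊕ipad) ∥ m → 64 + 29 = 93 bytes.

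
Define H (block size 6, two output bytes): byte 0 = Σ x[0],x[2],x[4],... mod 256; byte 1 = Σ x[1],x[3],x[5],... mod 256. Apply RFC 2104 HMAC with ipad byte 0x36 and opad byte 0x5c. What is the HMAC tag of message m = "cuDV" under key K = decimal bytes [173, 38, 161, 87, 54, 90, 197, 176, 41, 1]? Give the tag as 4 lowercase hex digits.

Key decimal bytes [173, 38, 161, 87, 54, 90, 197, 176, 41, 1] = ad 26 a1 57 36 5a c5 b0 29 01 is 10 bytes > B = 6, so hash it first: H(key) = 72 88, then zero-pad to 6 bytes: K' = 72 88 00 00 00 00.
K' ⊕ ipad = 44 be 36 36 36 36.  K' ⊕ opad = 2e d4 5c 5c 5c 5c.
Inner input = (K'⊕ipad) ∥ m = 44 be 36 36 36 36 ∥ 63 75 44 56.
Inner hash: even-index sum = 343 mod 256 = 87; odd-index sum = 501 mod 256 = 245 → 57 f5.
Outer input = (K'⊕opad) ∥ inner = 2e d4 5c 5c 5c 5c ∥ 57 f5.
Outer hash (tag): even-index sum = 317 mod 256 = 61; odd-index sum = 641 mod 256 = 129 → 3d 81.

3d81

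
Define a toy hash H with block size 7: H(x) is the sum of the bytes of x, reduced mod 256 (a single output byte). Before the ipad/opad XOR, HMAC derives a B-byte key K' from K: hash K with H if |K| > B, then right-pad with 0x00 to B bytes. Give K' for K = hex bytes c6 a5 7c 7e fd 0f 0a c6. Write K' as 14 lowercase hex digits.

41000000000000

|K| = 8 > B = 7, so first hash the key.
H(K): sum = 198+165+124+126+253+15+10+198 = 1089; mod 256 = 65 → 41.
Zero-pad H(K) = 41 to 7 bytes: K' = 41 00 00 00 00 00 00.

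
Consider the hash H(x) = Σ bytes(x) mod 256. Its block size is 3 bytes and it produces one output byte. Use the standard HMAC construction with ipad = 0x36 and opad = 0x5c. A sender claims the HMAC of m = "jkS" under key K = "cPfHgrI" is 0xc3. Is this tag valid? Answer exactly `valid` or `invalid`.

invalid

Key "cPfHgrI" = 63 50 66 48 67 72 49 is 7 bytes > B = 3, so hash it first: H(key) = 83, then zero-pad to 3 bytes: K' = 83 00 00.
K' ⊕ ipad = b5 36 36; K' ⊕ opad = df 5c 5c.
Inner hash: sum = 181+54+54+106+107+83 = 585; mod 256 = 73 → 49.
Outer hash (recomputed tag): sum = 223+92+92+73 = 480; mod 256 = 224 → e0.
Recomputed tag = e0; claimed = c3 → mismatch.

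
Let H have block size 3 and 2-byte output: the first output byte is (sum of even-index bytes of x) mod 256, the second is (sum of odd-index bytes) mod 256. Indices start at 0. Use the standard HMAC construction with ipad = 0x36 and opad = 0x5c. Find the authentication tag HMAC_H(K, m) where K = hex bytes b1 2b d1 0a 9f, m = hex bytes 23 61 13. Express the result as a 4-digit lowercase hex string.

1217

Key hex bytes b1 2b d1 0a 9f is 5 bytes > B = 3, so hash it first: H(key) = 21 35, then zero-pad to 3 bytes: K' = 21 35 00.
K' ⊕ ipad = 17 03 36.  K' ⊕ opad = 7d 69 5c.
Inner input = (K'⊕ipad) ∥ m = 17 03 36 ∥ 23 61 13.
Inner hash: even-index sum = 174 mod 256 = 174; odd-index sum = 57 mod 256 = 57 → ae 39.
Outer input = (K'⊕opad) ∥ inner = 7d 69 5c ∥ ae 39.
Outer hash (tag): even-index sum = 274 mod 256 = 18; odd-index sum = 279 mod 256 = 23 → 12 17.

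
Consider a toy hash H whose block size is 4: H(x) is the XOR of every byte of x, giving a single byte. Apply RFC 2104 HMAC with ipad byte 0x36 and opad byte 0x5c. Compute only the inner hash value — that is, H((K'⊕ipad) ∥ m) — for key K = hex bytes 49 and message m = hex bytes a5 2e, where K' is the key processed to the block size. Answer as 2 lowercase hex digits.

c2

Key hex bytes 49 is 1 byte ≤ B = 4; zero-pad to 4 bytes: K' = 49 00 00 00.
K' ⊕ ipad = 7f 36 36 36.
Inner input = 7f 36 36 36 ∥ a5 2e.
Inner hash: XOR 7f⊕36⊕36⊕36⊕a5⊕2e = c2.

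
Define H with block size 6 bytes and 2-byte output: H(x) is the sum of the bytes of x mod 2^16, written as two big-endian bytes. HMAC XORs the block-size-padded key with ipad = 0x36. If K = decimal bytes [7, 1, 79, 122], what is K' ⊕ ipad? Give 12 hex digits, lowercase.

3137794c3636

Key decimal bytes [7, 1, 79, 122] = 07 01 4f 7a is 4 bytes ≤ B = 6; zero-pad to 6 bytes: K' = 07 01 4f 7a 00 00.
XOR each byte with 0x36: 07⊕36=31, 01⊕36=37, 4f⊕36=79, 7a⊕36=4c, 00⊕36=36, 00⊕36=36.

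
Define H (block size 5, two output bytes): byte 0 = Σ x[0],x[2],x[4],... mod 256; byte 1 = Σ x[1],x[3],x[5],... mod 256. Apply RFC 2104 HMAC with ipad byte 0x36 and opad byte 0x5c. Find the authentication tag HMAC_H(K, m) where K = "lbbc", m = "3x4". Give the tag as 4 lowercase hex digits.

Key "lbbc" = 6c 62 62 63 is 4 bytes ≤ B = 5; zero-pad to 5 bytes: K' = 6c 62 62 63 00.
K' ⊕ ipad = 5a 54 54 55 36.  K' ⊕ opad = 30 3e 3e 3f 5c.
Inner input = (K'⊕ipad) ∥ m = 5a 54 54 55 36 ∥ 33 78 34.
Inner hash: even-index sum = 348 mod 256 = 92; odd-index sum = 272 mod 256 = 16 → 5c 10.
Outer input = (K'⊕opad) ∥ inner = 30 3e 3e 3f 5c ∥ 5c 10.
Outer hash (tag): even-index sum = 218 mod 256 = 218; odd-index sum = 217 mod 256 = 217 → da d9.

dad9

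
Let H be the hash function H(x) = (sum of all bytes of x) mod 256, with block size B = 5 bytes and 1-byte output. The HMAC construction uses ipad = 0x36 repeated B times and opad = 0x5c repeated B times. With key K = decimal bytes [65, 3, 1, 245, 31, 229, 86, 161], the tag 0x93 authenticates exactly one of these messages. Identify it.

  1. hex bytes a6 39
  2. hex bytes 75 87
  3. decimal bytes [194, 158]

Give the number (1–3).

1

Key decimal bytes [65, 3, 1, 245, 31, 229, 86, 161] = 41 03 01 f5 1f e5 56 a1 is 8 bytes > B = 5, so hash it first: H(key) = 35, then zero-pad to 5 bytes: K' = 35 00 00 00 00.
K' ⊕ ipad = 03 36 36 36 36; K' ⊕ opad = 69 5c 5c 5c 5c.
m1: inner = H(03 36 36 36 36 a6 39) = ba; tag = H(69 5c 5c 5c 5c ba) = 93 ← matches
m2: inner = H(03 36 36 36 36 75 87) = d7; tag = H(69 5c 5c 5c 5c d7) = b0
m3: inner = H(03 36 36 36 36 c2 9e) = 3b; tag = H(69 5c 5c 5c 5c 3b) = 14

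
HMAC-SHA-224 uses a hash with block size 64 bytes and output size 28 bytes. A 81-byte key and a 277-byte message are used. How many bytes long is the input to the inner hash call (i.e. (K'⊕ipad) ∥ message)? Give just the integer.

341

Key is 81 > 64 bytes, so it is hashed to 28 bytes then zero-padded to 64: |K'| = 64.
Inner input = (K'⊕ipad) ∥ m → 64 + 277 = 341 bytes.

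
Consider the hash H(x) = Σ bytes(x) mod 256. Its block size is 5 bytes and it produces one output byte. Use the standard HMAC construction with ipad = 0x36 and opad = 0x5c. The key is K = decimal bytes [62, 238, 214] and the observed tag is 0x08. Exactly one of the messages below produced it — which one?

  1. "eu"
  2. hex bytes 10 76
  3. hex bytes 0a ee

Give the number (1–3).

Key decimal bytes [62, 238, 214] = 3e ee d6 is 3 bytes ≤ B = 5; zero-pad to 5 bytes: K' = 3e ee d6 00 00.
K' ⊕ ipad = 08 d8 e0 36 36; K' ⊕ opad = 62 b2 8a 5c 5c.
m1: inner = H(08 d8 e0 36 36 65 75) = 06; tag = H(62 b2 8a 5c 5c 06) = 5c
m2: inner = H(08 d8 e0 36 36 10 76) = b2; tag = H(62 b2 8a 5c 5c b2) = 08 ← matches
m3: inner = H(08 d8 e0 36 36 0a ee) = 24; tag = H(62 b2 8a 5c 5c 24) = 7a

2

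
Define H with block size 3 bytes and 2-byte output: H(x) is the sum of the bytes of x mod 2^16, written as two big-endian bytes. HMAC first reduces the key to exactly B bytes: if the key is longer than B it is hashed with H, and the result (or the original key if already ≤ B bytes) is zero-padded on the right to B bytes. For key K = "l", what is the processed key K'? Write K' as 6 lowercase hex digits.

Key "l" = 6c is 1 byte ≤ B = 3; zero-pad to 3 bytes: K' = 6c 00 00.

6c0000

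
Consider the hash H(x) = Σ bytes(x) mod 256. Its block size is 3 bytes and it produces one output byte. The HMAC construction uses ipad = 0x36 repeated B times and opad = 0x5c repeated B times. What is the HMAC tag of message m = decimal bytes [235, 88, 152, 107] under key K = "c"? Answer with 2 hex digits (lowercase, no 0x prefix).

fe

Key "c" = 63 is 1 byte ≤ B = 3; zero-pad to 3 bytes: K' = 63 00 00.
K' ⊕ ipad = 55 36 36.  K' ⊕ opad = 3f 5c 5c.
Inner input = (K'⊕ipad) ∥ m = 55 36 36 ∥ eb 58 98 6b.
Inner hash: sum = 85+54+54+235+88+152+107 = 775; mod 256 = 7 → 07.
Outer input = (K'⊕opad) ∥ inner = 3f 5c 5c ∥ 07.
Outer hash (tag): sum = 63+92+92+7 = 254 → fe.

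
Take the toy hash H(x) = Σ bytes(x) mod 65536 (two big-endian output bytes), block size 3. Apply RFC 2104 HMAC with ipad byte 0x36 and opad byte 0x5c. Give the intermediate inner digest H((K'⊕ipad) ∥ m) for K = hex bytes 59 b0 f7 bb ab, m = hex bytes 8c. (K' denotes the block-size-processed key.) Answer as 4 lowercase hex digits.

Key hex bytes 59 b0 f7 bb ab is 5 bytes > B = 3, so hash it first: H(key) = 03 66, then zero-pad to 3 bytes: K' = 03 66 00.
K' ⊕ ipad = 35 50 36.
Inner input = 35 50 36 ∥ 8c.
Inner hash: sum = 53+80+54+140 = 327 → 01 47.

0147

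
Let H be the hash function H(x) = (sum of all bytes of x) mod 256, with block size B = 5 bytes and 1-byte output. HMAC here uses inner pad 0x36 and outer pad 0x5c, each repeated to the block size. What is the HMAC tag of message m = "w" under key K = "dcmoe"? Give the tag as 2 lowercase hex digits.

39

Key "dcmoe" = 64 63 6d 6f 65 is exactly B = 5 bytes: K' = 64 63 6d 6f 65.
K' ⊕ ipad = 52 55 5b 59 53.  K' ⊕ opad = 38 3f 31 33 39.
Inner input = (K'⊕ipad) ∥ m = 52 55 5b 59 53 ∥ 77.
Inner hash: sum = 82+85+91+89+83+119 = 549; mod 256 = 37 → 25.
Outer input = (K'⊕opad) ∥ inner = 38 3f 31 33 39 ∥ 25.
Outer hash (tag): sum = 56+63+49+51+57+37 = 313; mod 256 = 57 → 39.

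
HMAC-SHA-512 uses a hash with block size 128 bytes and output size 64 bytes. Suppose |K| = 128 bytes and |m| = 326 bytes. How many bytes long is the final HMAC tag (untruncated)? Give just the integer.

64

The tag is one SHA-512 digest: 64 bytes.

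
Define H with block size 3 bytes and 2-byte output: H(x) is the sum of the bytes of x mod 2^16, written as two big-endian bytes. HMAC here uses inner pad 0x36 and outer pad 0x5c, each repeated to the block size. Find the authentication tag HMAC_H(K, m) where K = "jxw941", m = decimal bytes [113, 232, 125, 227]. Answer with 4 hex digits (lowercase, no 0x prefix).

024e

Key "jxw941" = 6a 78 77 39 34 31 is 6 bytes > B = 3, so hash it first: H(key) = 01 f7, then zero-pad to 3 bytes: K' = 01 f7 00.
K' ⊕ ipad = 37 c1 36.  K' ⊕ opad = 5d ab 5c.
Inner input = (K'⊕ipad) ∥ m = 37 c1 36 ∥ 71 e8 7d e3.
Inner hash: sum = 55+193+54+113+232+125+227 = 999 → 03 e7.
Outer input = (K'⊕opad) ∥ inner = 5d ab 5c ∥ 03 e7.
Outer hash (tag): sum = 93+171+92+3+231 = 590 → 02 4e.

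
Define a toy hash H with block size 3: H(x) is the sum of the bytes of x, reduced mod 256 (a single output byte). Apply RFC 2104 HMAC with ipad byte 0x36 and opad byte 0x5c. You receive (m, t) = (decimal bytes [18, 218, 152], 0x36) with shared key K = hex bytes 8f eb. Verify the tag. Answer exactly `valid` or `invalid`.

Key hex bytes 8f eb is 2 bytes ≤ B = 3; zero-pad to 3 bytes: K' = 8f eb 00.
K' ⊕ ipad = b9 dd 36; K' ⊕ opad = d3 b7 5c.
Inner hash: sum = 185+221+54+18+218+152 = 848; mod 256 = 80 → 50.
Outer hash (recomputed tag): sum = 211+183+92+80 = 566; mod 256 = 54 → 36.
Recomputed tag = 36; claimed = 36 → match.

valid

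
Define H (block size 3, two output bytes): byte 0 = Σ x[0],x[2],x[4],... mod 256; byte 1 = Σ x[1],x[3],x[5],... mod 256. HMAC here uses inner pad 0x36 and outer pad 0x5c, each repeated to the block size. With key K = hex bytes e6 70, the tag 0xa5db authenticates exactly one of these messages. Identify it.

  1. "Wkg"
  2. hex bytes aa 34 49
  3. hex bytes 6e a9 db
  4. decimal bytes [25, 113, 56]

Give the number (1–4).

3

Key hex bytes e6 70 is 2 bytes ≤ B = 3; zero-pad to 3 bytes: K' = e6 70 00.
K' ⊕ ipad = d0 46 36; K' ⊕ opad = ba 2c 5c.
m1: inner = H(d0 46 36 57 6b 67) = 71 04; tag = H(ba 2c 5c 71 04) = 1a9d
m2: inner = H(d0 46 36 aa 34 49) = 3a 39; tag = H(ba 2c 5c 3a 39) = 4f66
m3: inner = H(d0 46 36 6e a9 db) = af 8f; tag = H(ba 2c 5c af 8f) = a5db ← matches
m4: inner = H(d0 46 36 19 71 38) = 77 97; tag = H(ba 2c 5c 77 97) = ada3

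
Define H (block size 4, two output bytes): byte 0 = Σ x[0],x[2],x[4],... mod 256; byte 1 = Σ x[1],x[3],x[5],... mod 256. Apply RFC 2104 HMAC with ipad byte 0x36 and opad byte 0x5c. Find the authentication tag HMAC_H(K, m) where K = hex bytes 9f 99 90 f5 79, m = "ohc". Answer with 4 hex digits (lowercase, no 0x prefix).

Key hex bytes 9f 99 90 f5 79 is 5 bytes > B = 4, so hash it first: H(key) = a8 8e, then zero-pad to 4 bytes: K' = a8 8e 00 00.
K' ⊕ ipad = 9e b8 36 36.  K' ⊕ opad = f4 d2 5c 5c.
Inner input = (K'⊕ipad) ∥ m = 9e b8 36 36 ∥ 6f 68 63.
Inner hash: even-index sum = 422 mod 256 = 166; odd-index sum = 342 mod 256 = 86 → a6 56.
Outer input = (K'⊕opad) ∥ inner = f4 d2 5c 5c ∥ a6 56.
Outer hash (tag): even-index sum = 502 mod 256 = 246; odd-index sum = 388 mod 256 = 132 → f6 84.

f684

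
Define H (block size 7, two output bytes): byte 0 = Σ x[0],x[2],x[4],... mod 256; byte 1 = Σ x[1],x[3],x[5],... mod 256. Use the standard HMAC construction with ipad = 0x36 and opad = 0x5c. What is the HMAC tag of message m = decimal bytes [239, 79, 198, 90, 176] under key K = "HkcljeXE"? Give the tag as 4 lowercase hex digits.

Key "HkcljeXE" = 48 6b 63 6c 6a 65 58 45 is 8 bytes > B = 7, so hash it first: H(key) = 6d 81, then zero-pad to 7 bytes: K' = 6d 81 00 00 00 00 00.
K' ⊕ ipad = 5b b7 36 36 36 36 36.  K' ⊕ opad = 31 dd 5c 5c 5c 5c 5c.
Inner input = (K'⊕ipad) ∥ m = 5b b7 36 36 36 36 36 ∥ ef 4f c6 5a b0.
Inner hash: even-index sum = 422 mod 256 = 166; odd-index sum = 904 mod 256 = 136 → a6 88.
Outer input = (K'⊕opad) ∥ inner = 31 dd 5c 5c 5c 5c 5c ∥ a6 88.
Outer hash (tag): even-index sum = 461 mod 256 = 205; odd-index sum = 571 mod 256 = 59 → cd 3b.

cd3b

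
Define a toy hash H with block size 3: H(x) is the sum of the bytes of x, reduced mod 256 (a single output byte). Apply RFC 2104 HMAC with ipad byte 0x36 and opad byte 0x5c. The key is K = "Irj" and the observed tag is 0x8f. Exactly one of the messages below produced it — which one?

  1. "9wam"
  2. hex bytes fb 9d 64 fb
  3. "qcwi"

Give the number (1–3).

Key "Irj" = 49 72 6a is exactly B = 3 bytes: K' = 49 72 6a.
K' ⊕ ipad = 7f 44 5c; K' ⊕ opad = 15 2e 36.
m1: inner = H(7f 44 5c 39 77 61 6d) = 9d; tag = H(15 2e 36 9d) = 16
m2: inner = H(7f 44 5c fb 9d 64 fb) = 16; tag = H(15 2e 36 16) = 8f ← matches
m3: inner = H(7f 44 5c 71 63 77 69) = d3; tag = H(15 2e 36 d3) = 4c

2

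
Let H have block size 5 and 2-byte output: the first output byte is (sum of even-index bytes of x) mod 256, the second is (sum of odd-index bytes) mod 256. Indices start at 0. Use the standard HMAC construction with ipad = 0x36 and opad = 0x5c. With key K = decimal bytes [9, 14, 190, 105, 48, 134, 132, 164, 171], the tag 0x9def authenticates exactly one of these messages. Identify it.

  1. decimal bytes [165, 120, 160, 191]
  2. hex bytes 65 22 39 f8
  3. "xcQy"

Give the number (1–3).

Key decimal bytes [9, 14, 190, 105, 48, 134, 132, 164, 171] = 09 0e be 69 30 86 84 a4 ab is 9 bytes > B = 5, so hash it first: H(key) = 26 a1, then zero-pad to 5 bytes: K' = 26 a1 00 00 00.
K' ⊕ ipad = 10 97 36 36 36; K' ⊕ opad = 7a fd 5c 5c 5c.
m1: inner = H(10 97 36 36 36 a5 78 a0 bf) = b3 12; tag = H(7a fd 5c 5c 5c b3 12) = 440c
m2: inner = H(10 97 36 36 36 65 22 39 f8) = 96 6b; tag = H(7a fd 5c 5c 5c 96 6b) = 9def ← matches
m3: inner = H(10 97 36 36 36 78 63 51 79) = 58 96; tag = H(7a fd 5c 5c 5c 58 96) = c8b1

2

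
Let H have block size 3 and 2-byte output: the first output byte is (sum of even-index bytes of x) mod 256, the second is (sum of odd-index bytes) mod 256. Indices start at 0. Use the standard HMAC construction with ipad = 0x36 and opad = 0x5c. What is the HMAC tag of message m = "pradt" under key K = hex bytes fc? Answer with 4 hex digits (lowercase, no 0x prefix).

7732

Key hex bytes fc is 1 byte ≤ B = 3; zero-pad to 3 bytes: K' = fc 00 00.
K' ⊕ ipad = ca 36 36.  K' ⊕ opad = a0 5c 5c.
Inner input = (K'⊕ipad) ∥ m = ca 36 36 ∥ 70 72 61 64 74.
Inner hash: even-index sum = 470 mod 256 = 214; odd-index sum = 379 mod 256 = 123 → d6 7b.
Outer input = (K'⊕opad) ∥ inner = a0 5c 5c ∥ d6 7b.
Outer hash (tag): even-index sum = 375 mod 256 = 119; odd-index sum = 306 mod 256 = 50 → 77 32.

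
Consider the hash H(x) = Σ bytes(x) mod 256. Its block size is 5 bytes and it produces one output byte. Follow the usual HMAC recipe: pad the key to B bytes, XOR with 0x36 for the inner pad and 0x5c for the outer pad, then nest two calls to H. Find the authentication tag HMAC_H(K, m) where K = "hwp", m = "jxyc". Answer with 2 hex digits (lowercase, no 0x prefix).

Key "hwp" = 68 77 70 is 3 bytes ≤ B = 5; zero-pad to 5 bytes: K' = 68 77 70 00 00.
K' ⊕ ipad = 5e 41 46 36 36.  K' ⊕ opad = 34 2b 2c 5c 5c.
Inner input = (K'⊕ipad) ∥ m = 5e 41 46 36 36 ∥ 6a 78 79 63.
Inner hash: sum = 94+65+70+54+54+106+120+121+99 = 783; mod 256 = 15 → 0f.
Outer input = (K'⊕opad) ∥ inner = 34 2b 2c 5c 5c ∥ 0f.
Outer hash (tag): sum = 52+43+44+92+92+15 = 338; mod 256 = 82 → 52.

52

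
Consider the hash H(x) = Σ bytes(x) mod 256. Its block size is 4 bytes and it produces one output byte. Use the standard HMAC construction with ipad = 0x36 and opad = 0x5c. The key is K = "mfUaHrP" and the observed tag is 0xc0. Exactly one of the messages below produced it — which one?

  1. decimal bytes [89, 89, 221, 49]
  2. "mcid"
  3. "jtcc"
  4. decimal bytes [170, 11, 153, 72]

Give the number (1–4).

4

Key "mfUaHrP" = 6d 66 55 61 48 72 50 is 7 bytes > B = 4, so hash it first: H(key) = 93, then zero-pad to 4 bytes: K' = 93 00 00 00.
K' ⊕ ipad = a5 36 36 36; K' ⊕ opad = cf 5c 5c 5c.
m1: inner = H(a5 36 36 36 59 59 dd 31) = 07; tag = H(cf 5c 5c 5c 07) = ea
m2: inner = H(a5 36 36 36 6d 63 69 64) = e4; tag = H(cf 5c 5c 5c e4) = c7
m3: inner = H(a5 36 36 36 6a 74 63 63) = eb; tag = H(cf 5c 5c 5c eb) = ce
m4: inner = H(a5 36 36 36 aa 0b 99 48) = dd; tag = H(cf 5c 5c 5c dd) = c0 ← matches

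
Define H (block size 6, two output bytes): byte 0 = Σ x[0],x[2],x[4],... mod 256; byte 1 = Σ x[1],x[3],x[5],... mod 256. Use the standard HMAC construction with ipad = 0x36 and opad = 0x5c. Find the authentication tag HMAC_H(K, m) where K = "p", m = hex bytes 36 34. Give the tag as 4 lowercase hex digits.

ccea

Key "p" = 70 is 1 byte ≤ B = 6; zero-pad to 6 bytes: K' = 70 00 00 00 00 00.
K' ⊕ ipad = 46 36 36 36 36 36.  K' ⊕ opad = 2c 5c 5c 5c 5c 5c.
Inner input = (K'⊕ipad) ∥ m = 46 36 36 36 36 36 ∥ 36 34.
Inner hash: even-index sum = 232 mod 256 = 232; odd-index sum = 214 mod 256 = 214 → e8 d6.
Outer input = (K'⊕opad) ∥ inner = 2c 5c 5c 5c 5c 5c ∥ e8 d6.
Outer hash (tag): even-index sum = 460 mod 256 = 204; odd-index sum = 490 mod 256 = 234 → cc ea.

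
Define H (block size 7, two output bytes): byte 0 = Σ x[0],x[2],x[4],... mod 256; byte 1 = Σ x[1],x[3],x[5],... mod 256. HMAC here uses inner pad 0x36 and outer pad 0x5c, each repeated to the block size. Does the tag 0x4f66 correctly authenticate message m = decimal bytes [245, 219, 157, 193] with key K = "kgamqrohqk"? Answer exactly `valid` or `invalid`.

Key "kgamqrohqk" = 6b 67 61 6d 71 72 6f 68 71 6b is 10 bytes > B = 7, so hash it first: H(key) = 1d 19, then zero-pad to 7 bytes: K' = 1d 19 00 00 00 00 00.
K' ⊕ ipad = 2b 2f 36 36 36 36 36; K' ⊕ opad = 41 45 5c 5c 5c 5c 5c.
Inner hash: even-index sum = 617 mod 256 = 105; odd-index sum = 557 mod 256 = 45 → 69 2d.
Outer hash (recomputed tag): even-index sum = 386 mod 256 = 130; odd-index sum = 358 mod 256 = 102 → 82 66.
Recomputed tag = 8266; claimed = 4f66 → mismatch.

invalid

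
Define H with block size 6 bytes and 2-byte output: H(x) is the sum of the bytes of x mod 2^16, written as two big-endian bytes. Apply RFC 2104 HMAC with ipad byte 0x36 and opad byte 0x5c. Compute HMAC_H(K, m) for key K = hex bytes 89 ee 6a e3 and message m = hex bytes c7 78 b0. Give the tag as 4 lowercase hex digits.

Key hex bytes 89 ee 6a e3 is 4 bytes ≤ B = 6; zero-pad to 6 bytes: K' = 89 ee 6a e3 00 00.
K' ⊕ ipad = bf d8 5c d5 36 36.  K' ⊕ opad = d5 b2 36 bf 5c 5c.
Inner input = (K'⊕ipad) ∥ m = bf d8 5c d5 36 36 ∥ c7 78 b0.
Inner hash: sum = 191+216+92+213+54+54+199+120+176 = 1315 → 05 23.
Outer input = (K'⊕opad) ∥ inner = d5 b2 36 bf 5c 5c ∥ 05 23.
Outer hash (tag): sum = 213+178+54+191+92+92+5+35 = 860 → 03 5c.

035c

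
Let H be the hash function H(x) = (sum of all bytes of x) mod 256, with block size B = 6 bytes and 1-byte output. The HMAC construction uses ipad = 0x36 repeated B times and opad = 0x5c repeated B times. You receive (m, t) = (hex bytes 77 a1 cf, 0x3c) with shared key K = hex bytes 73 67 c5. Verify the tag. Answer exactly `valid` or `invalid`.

invalid

Key hex bytes 73 67 c5 is 3 bytes ≤ B = 6; zero-pad to 6 bytes: K' = 73 67 c5 00 00 00.
K' ⊕ ipad = 45 51 f3 36 36 36; K' ⊕ opad = 2f 3b 99 5c 5c 5c.
Inner hash: sum = 69+81+243+54+54+54+119+161+207 = 1042; mod 256 = 18 → 12.
Outer hash (recomputed tag): sum = 47+59+153+92+92+92+18 = 553; mod 256 = 41 → 29.
Recomputed tag = 29; claimed = 3c → mismatch.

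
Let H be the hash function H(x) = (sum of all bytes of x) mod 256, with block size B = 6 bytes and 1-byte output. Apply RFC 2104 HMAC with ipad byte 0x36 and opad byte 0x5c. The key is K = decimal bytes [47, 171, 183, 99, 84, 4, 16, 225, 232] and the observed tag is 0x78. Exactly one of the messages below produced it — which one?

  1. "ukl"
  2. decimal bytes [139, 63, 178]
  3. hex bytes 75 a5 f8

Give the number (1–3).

3

Key decimal bytes [47, 171, 183, 99, 84, 4, 16, 225, 232] = 2f ab b7 63 54 04 10 e1 e8 is 9 bytes > B = 6, so hash it first: H(key) = 25, then zero-pad to 6 bytes: K' = 25 00 00 00 00 00.
K' ⊕ ipad = 13 36 36 36 36 36; K' ⊕ opad = 79 5c 5c 5c 5c 5c.
m1: inner = H(13 36 36 36 36 36 75 6b 6c) = 6d; tag = H(79 5c 5c 5c 5c 5c 6d) = b2
m2: inner = H(13 36 36 36 36 36 8b 3f b2) = 9d; tag = H(79 5c 5c 5c 5c 5c 9d) = e2
m3: inner = H(13 36 36 36 36 36 75 a5 f8) = 33; tag = H(79 5c 5c 5c 5c 5c 33) = 78 ← matches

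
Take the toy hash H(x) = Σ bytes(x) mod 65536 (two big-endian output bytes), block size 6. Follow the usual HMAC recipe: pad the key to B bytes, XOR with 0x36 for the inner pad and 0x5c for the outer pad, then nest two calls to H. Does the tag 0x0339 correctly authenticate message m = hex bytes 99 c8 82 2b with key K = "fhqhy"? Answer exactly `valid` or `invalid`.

invalid

Key "fhqhy" = 66 68 71 68 79 is 5 bytes ≤ B = 6; zero-pad to 6 bytes: K' = 66 68 71 68 79 00.
K' ⊕ ipad = 50 5e 47 5e 4f 36; K' ⊕ opad = 3a 34 2d 34 25 5c.
Inner hash: sum = 80+94+71+94+79+54+153+200+130+43 = 998 → 03 e6.
Outer hash (recomputed tag): sum = 58+52+45+52+37+92+3+230 = 569 → 02 39.
Recomputed tag = 0239; claimed = 0339 → mismatch.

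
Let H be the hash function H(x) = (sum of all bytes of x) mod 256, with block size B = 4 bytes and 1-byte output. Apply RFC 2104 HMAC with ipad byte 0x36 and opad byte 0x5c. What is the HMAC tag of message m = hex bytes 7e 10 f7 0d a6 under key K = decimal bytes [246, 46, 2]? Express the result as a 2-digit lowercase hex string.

50

Key decimal bytes [246, 46, 2] = f6 2e 02 is 3 bytes ≤ B = 4; zero-pad to 4 bytes: K' = f6 2e 02 00.
K' ⊕ ipad = c0 18 34 36.  K' ⊕ opad = aa 72 5e 5c.
Inner input = (K'⊕ipad) ∥ m = c0 18 34 36 ∥ 7e 10 f7 0d a6.
Inner hash: sum = 192+24+52+54+126+16+247+13+166 = 890; mod 256 = 122 → 7a.
Outer input = (K'⊕opad) ∥ inner = aa 72 5e 5c ∥ 7a.
Outer hash (tag): sum = 170+114+94+92+122 = 592; mod 256 = 80 → 50.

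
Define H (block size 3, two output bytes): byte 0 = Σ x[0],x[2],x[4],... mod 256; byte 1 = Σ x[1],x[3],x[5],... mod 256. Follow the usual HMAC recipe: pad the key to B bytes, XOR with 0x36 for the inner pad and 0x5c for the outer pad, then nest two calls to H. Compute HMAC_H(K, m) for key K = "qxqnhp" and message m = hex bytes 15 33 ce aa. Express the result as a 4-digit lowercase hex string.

b599

Key "qxqnhp" = 71 78 71 6e 68 70 is 6 bytes > B = 3, so hash it first: H(key) = 4a 56, then zero-pad to 3 bytes: K' = 4a 56 00.
K' ⊕ ipad = 7c 60 36.  K' ⊕ opad = 16 0a 5c.
Inner input = (K'⊕ipad) ∥ m = 7c 60 36 ∥ 15 33 ce aa.
Inner hash: even-index sum = 399 mod 256 = 143; odd-index sum = 323 mod 256 = 67 → 8f 43.
Outer input = (K'⊕opad) ∥ inner = 16 0a 5c ∥ 8f 43.
Outer hash (tag): even-index sum = 181 mod 256 = 181; odd-index sum = 153 mod 256 = 153 → b5 99.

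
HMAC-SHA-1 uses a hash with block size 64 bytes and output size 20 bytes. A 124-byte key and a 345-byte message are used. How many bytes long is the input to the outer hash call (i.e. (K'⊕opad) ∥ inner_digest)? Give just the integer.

Key is 124 > 64 bytes, so it is hashed to 20 bytes then zero-padded to 64: |K'| = 64.
Outer input = (K'⊕opad) ∥ H(inner) → 64 + 20 = 84 bytes.

84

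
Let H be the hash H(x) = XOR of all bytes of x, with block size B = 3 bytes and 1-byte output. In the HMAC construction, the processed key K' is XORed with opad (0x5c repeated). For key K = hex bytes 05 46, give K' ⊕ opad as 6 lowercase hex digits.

Key hex bytes 05 46 is 2 bytes ≤ B = 3; zero-pad to 3 bytes: K' = 05 46 00.
XOR each byte with 0x5c: 05⊕5c=59, 46⊕5c=1a, 00⊕5c=5c.

591a5c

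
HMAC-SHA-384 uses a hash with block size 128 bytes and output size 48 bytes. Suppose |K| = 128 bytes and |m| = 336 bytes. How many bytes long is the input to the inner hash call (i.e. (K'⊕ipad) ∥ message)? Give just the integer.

Key is 128 ≤ 128 bytes, zero-padded: |K'| = 128.
Inner input = (K'⊕ipad) ∥ m → 128 + 336 = 464 bytes.

464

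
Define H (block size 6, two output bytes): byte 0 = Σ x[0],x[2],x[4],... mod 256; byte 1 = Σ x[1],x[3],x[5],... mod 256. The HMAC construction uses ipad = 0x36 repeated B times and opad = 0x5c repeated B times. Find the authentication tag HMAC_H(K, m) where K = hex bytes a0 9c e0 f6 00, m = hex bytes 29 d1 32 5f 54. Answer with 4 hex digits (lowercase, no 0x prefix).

Key hex bytes a0 9c e0 f6 00 is 5 bytes ≤ B = 6; zero-pad to 6 bytes: K' = a0 9c e0 f6 00 00.
K' ⊕ ipad = 96 aa d6 c0 36 36.  K' ⊕ opad = fc c0 bc aa 5c 5c.
Inner input = (K'⊕ipad) ∥ m = 96 aa d6 c0 36 36 ∥ 29 d1 32 5f 54.
Inner hash: even-index sum = 593 mod 256 = 81; odd-index sum = 720 mod 256 = 208 → 51 d0.
Outer input = (K'⊕opad) ∥ inner = fc c0 bc aa 5c 5c ∥ 51 d0.
Outer hash (tag): even-index sum = 613 mod 256 = 101; odd-index sum = 662 mod 256 = 150 → 65 96.

6596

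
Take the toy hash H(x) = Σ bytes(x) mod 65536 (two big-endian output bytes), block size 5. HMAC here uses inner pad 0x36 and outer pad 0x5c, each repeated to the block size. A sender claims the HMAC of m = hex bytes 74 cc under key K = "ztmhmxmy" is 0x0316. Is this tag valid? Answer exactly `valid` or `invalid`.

Key "ztmhmxmy" = 7a 74 6d 68 6d 78 6d 79 is 8 bytes > B = 5, so hash it first: H(key) = 03 8e, then zero-pad to 5 bytes: K' = 03 8e 00 00 00.
K' ⊕ ipad = 35 b8 36 36 36; K' ⊕ opad = 5f d2 5c 5c 5c.
Inner hash: sum = 53+184+54+54+54+116+204 = 719 → 02 cf.
Outer hash (recomputed tag): sum = 95+210+92+92+92+2+207 = 790 → 03 16.
Recomputed tag = 0316; claimed = 0316 → match.

valid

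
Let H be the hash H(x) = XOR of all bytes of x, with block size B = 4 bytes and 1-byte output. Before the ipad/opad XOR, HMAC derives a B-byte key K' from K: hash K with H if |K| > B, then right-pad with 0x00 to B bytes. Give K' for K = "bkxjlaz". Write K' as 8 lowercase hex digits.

|K| = 7 > B = 4, so first hash the key.
H(K): XOR 62⊕6b⊕78⊕6a⊕6c⊕61⊕7a = 6c.
Zero-pad H(K) = 6c to 4 bytes: K' = 6c 00 00 00.

6c000000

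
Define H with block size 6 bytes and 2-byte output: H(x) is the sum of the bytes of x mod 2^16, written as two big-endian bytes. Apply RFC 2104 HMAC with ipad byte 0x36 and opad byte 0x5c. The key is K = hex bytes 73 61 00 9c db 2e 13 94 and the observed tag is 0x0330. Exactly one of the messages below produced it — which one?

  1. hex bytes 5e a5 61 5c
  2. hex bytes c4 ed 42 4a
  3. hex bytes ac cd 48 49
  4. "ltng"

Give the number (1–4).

Key hex bytes 73 61 00 9c db 2e 13 94 is 8 bytes > B = 6, so hash it first: H(key) = 03 20, then zero-pad to 6 bytes: K' = 03 20 00 00 00 00.
K' ⊕ ipad = 35 16 36 36 36 36; K' ⊕ opad = 5f 7c 5c 5c 5c 5c.
m1: inner = H(35 16 36 36 36 36 5e a5 61 5c) = 02 e3; tag = H(5f 7c 5c 5c 5c 5c 02 e3) = 0330 ← matches
m2: inner = H(35 16 36 36 36 36 c4 ed 42 4a) = 03 60; tag = H(5f 7c 5c 5c 5c 5c 03 60) = 02ae
m3: inner = H(35 16 36 36 36 36 ac cd 48 49) = 03 2d; tag = H(5f 7c 5c 5c 5c 5c 03 2d) = 027b
m4: inner = H(35 16 36 36 36 36 6c 74 6e 67) = 02 d8; tag = H(5f 7c 5c 5c 5c 5c 02 d8) = 0325

1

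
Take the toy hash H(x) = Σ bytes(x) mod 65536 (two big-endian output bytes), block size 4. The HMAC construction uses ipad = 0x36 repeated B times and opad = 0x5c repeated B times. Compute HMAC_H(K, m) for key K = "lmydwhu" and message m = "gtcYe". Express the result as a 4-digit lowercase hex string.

Key "lmydwhu" = 6c 6d 79 64 77 68 75 is 7 bytes > B = 4, so hash it first: H(key) = 03 0a, then zero-pad to 4 bytes: K' = 03 0a 00 00.
K' ⊕ ipad = 35 3c 36 36.  K' ⊕ opad = 5f 56 5c 5c.
Inner input = (K'⊕ipad) ∥ m = 35 3c 36 36 ∥ 67 74 63 59 65.
Inner hash: sum = 53+60+54+54+103+116+99+89+101 = 729 → 02 d9.
Outer input = (K'⊕opad) ∥ inner = 5f 56 5c 5c ∥ 02 d9.
Outer hash (tag): sum = 95+86+92+92+2+217 = 584 → 02 48.

0248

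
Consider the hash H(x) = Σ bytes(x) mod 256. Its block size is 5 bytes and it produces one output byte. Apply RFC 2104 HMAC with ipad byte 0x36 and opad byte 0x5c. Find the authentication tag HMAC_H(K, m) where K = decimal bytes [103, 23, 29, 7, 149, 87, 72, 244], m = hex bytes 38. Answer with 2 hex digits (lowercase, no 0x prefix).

Key decimal bytes [103, 23, 29, 7, 149, 87, 72, 244] = 67 17 1d 07 95 57 48 f4 is 8 bytes > B = 5, so hash it first: H(key) = ca, then zero-pad to 5 bytes: K' = ca 00 00 00 00.
K' ⊕ ipad = fc 36 36 36 36.  K' ⊕ opad = 96 5c 5c 5c 5c.
Inner input = (K'⊕ipad) ∥ m = fc 36 36 36 36 ∥ 38.
Inner hash: sum = 252+54+54+54+54+56 = 524; mod 256 = 12 → 0c.
Outer input = (K'⊕opad) ∥ inner = 96 5c 5c 5c 5c ∥ 0c.
Outer hash (tag): sum = 150+92+92+92+92+12 = 530; mod 256 = 18 → 12.

12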